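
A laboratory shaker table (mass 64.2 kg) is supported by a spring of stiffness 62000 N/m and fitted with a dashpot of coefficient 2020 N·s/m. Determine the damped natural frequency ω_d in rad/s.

ω_n = √(k/m) = √(62000/64.2) = 31.08 rad/s.
Critical damping c_c = 2√(k·m) = 2√(62000 × 64.2) = 3990 N·s/m, so ζ = c/c_c = 2020/3990 = 0.5062.
ω_d = ω_n√(1 − ζ²) = 31.08 × √(1 − 0.256) = 26.80 rad/s.

26.8 rad/s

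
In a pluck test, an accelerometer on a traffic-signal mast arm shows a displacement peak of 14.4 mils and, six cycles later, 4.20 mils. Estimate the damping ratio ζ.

Logarithmic decrement δ = (1/n)·ln(x₀/x_n) = (1/6)·ln(14.4/4.20) = (1/6)·ln(3.429) = 0.2054.
ζ = δ/√(4π² + δ²) = 0.2054/√(39.48 + 0.0422) = 0.2054/6.287 = 0.03267.

0.0327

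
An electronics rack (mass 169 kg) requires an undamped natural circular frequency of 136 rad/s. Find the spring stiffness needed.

k = m·ω_n² = 169 × 136.0² = 169 × 18500 = 3126000 N/m.

3130000 N/m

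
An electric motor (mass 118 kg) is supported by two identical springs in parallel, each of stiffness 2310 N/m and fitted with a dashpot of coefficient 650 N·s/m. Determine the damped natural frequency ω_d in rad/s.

Parallel springs add: k_eq = 2 × 2310 = 4620 N/m.
ω_n = √(k_eq/m) = √(4620/118) = 6.257 rad/s.
Critical damping c_c = 2√(k_eq·m) = 2√(4620 × 118) = 1477 N·s/m, so ζ = c/c_c = 650/1477 = 0.4402.
ω_d = ω_n√(1 − ζ²) = 6.257 × √(1 − 0.194) = 5.618 rad/s.

5.62 rad/s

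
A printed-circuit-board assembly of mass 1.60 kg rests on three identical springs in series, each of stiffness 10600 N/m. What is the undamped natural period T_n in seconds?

0.134 s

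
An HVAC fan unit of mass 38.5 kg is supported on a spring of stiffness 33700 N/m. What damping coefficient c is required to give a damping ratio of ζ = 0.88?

2000 N·s/m

c_c = 2√(k·m) = 2√(33700 × 38.5) = 2278 N·s/m.
c = ζ·c_c = 0.88 × 2278 = 2005 N·s/m.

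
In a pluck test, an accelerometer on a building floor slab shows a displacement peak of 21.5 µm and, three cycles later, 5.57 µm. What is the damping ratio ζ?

0.0715

Logarithmic decrement δ = (1/n)·ln(x₀/x_n) = (1/3)·ln(21.5/5.57) = (1/3)·ln(3.860) = 0.4502.
ζ = δ/√(4π² + δ²) = 0.4502/√(39.48 + 0.203) = 0.4502/6.299 = 0.07147.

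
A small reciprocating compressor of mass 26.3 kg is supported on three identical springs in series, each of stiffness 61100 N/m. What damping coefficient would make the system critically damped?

Series springs: 1/k_eq = 3/61100, so k_eq = 61100/3 = 20370 N/m.
c_c = 2√(k_eq·m) = 2√(20370 × 26.3) = 2 × 731.9 = 1464 N·s/m.

1460 N·s/m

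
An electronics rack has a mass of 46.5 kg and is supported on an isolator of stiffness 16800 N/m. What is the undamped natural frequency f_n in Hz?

3.03 Hz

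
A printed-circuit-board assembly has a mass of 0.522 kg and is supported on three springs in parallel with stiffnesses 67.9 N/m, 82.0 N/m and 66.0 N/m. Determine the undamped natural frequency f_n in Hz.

Parallel springs add: k_eq = 67.9 + 82.0 + 66.0 = 215.9 N/m.
ω_n = √(k_eq/m) = √(215.9/0.522) = √413.6 = 20.34 rad/s.
f_n = ω_n/(2π) = 20.34/6.283 = 3.237 Hz.

3.24 Hz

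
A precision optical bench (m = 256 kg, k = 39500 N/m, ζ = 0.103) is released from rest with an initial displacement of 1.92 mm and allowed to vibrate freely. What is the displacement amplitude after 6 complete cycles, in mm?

0.0387 mm

Logarithmic decrement δ = 2πζ/√(1 − ζ²) = 2π × 0.1030/√(1 − 0.0106) = 0.6506.
After n cycles, x_n/x₀ = e^(−nδ), so x_6 = 1.92 × e^(−6 × 0.6506) = 1.92 × 0.02017 = 0.03872 mm.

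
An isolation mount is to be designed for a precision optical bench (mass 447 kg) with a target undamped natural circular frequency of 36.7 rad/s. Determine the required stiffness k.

k = m·ω_n² = 447 × 36.70² = 447 × 1347 = 602100 N/m.

602000 N/m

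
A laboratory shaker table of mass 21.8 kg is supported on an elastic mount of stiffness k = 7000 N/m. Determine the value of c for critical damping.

781 N·s/m

c_c = 2√(k·m) = 2√(7000 × 21.8) = 2 × 390.6 = 781.3 N·s/m.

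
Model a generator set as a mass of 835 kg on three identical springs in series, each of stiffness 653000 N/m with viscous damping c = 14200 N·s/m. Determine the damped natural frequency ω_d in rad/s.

13.7 rad/s

Series springs: 1/k_eq = 3/653000, so k_eq = 653000/3 = 217700 N/m.
ω_n = √(k_eq/m) = √(217700/835) = 16.15 rad/s.
Critical damping c_c = 2√(k_eq·m) = 2√(217700 × 835) = 26960 N·s/m, so ζ = c/c_c = 14200/26960 = 0.5266.
ω_d = ω_n√(1 − ζ²) = 16.15 × √(1 − 0.277) = 13.73 rad/s.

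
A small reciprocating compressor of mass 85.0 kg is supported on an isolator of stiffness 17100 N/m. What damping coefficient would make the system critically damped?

c_c = 2√(k·m) = 2√(17100 × 85.0) = 2 × 1206 = 2411 N·s/m.

2410 N·s/m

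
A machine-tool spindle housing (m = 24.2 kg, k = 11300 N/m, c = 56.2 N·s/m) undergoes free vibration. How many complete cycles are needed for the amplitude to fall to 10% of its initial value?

ζ = c/(2√(km)) = 56.2/(2√(11300 × 24.2)) = 56.2/1046 = 0.05374.
Logarithmic decrement δ = 2πζ/√(1 − ζ²) = 2π × 0.05374/√(1 − 0.00289) = 0.3381.
x_n/x₀ = e^(−nδ) ≤ 0.1; take ln: n ≥ ln(1/0.1)/δ = 2.303/0.3381 = 6.810.
So 7 complete cycles are required.

7 cycles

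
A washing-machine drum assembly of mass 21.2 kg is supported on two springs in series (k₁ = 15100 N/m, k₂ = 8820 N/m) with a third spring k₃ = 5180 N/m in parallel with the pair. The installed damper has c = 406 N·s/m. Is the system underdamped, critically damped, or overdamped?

Series pair: k_s = k₁k₂/(k₁+k₂) = (15100)(8820)/(15100 + 8820) = 5568 N/m. In parallel with k₃: k_eq = 5568 + 5180 = 10750 N/m.
c_c = 2√(k_eq·m) = 954.7 N·s/m; ζ = c/c_c = 406/954.7 = 0.425.
Since ζ < 1 the system is underdamped.

underdamped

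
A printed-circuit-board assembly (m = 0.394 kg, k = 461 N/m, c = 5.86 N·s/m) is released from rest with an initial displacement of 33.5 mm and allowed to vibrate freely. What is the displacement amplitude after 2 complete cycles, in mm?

ζ = c/(2√(km)) = 5.86/(2√(461 × 0.394)) = 5.86/26.95 = 0.2174.
Logarithmic decrement δ = 2πζ/√(1 − ζ²) = 2π × 0.2174/√(1 − 0.0473) = 1.399.
After n cycles, x_n/x₀ = e^(−nδ), so x_2 = 33.5 × e^(−2 × 1.399) = 33.5 × 0.06087 = 2.039 mm.

2.04 mm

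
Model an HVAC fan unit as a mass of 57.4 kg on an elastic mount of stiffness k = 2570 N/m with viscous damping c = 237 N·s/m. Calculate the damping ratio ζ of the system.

0.309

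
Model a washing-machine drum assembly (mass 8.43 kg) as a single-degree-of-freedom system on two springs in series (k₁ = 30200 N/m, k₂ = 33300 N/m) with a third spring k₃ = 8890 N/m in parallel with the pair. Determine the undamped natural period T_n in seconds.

0.116 s

Series pair: k_s = k₁k₂/(k₁+k₂) = (30200)(33300)/(30200 + 33300) = 15840 N/m. In parallel with k₃: k_eq = 15840 + 8890 = 24730 N/m.
ω_n = √(k_eq/m) = √(24730/8.43) = √2933 = 54.16 rad/s.
T_n = 2π/ω_n = 6.283/54.16 = 0.1160 s.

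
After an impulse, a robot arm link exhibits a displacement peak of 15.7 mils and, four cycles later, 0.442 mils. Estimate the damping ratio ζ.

0.141

Logarithmic decrement δ = (1/n)·ln(x₀/x_n) = (1/4)·ln(15.7/0.442) = (1/4)·ln(35.52) = 0.8925.
ζ = δ/√(4π² + δ²) = 0.8925/√(39.48 + 0.797) = 0.8925/6.346 = 0.1406.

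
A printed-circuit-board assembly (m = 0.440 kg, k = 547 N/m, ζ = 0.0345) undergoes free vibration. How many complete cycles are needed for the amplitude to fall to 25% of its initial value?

7 cycles

Logarithmic decrement δ = 2πζ/√(1 − ζ²) = 2π × 0.03450/√(1 − 0.00119) = 0.2169.
x_n/x₀ = e^(−nδ) ≤ 0.25; take ln: n ≥ ln(1/0.25)/δ = 1.386/0.2169 = 6.391.
So 7 complete cycles are required.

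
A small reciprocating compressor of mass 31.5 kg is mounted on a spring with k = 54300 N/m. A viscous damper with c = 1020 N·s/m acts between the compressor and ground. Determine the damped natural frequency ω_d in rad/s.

ω_n = √(k/m) = √(54300/31.5) = 41.52 rad/s.
Critical damping c_c = 2√(k·m) = 2√(54300 × 31.5) = 2616 N·s/m, so ζ = c/c_c = 1020/2616 = 0.3900.
ω_d = ω_n√(1 − ζ²) = 41.52 × √(1 − 0.152) = 38.23 rad/s.

38.2 rad/s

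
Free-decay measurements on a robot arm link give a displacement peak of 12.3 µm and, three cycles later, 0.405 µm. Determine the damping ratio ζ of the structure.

Logarithmic decrement δ = (1/n)·ln(x₀/x_n) = (1/3)·ln(12.3/0.405) = (1/3)·ln(30.37) = 1.138.
ζ = δ/√(4π² + δ²) = 1.138/√(39.48 + 1.29) = 1.138/6.385 = 0.1782.

0.178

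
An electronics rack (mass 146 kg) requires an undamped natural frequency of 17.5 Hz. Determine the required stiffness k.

1770000 N/m

ω_n = 2πf_n = 2π × 17.5 = 110.0 rad/s.
k = m·ω_n² = 146 × 110.0² = 146 × 12090 = 1765000 N/m.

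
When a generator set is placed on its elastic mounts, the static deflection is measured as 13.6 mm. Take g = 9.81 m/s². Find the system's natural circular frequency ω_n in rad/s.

26.9 rad/s

ω_n = √(g/δ_st) = √(9.81/0.0136) = √721.3 = 26.86 rad/s.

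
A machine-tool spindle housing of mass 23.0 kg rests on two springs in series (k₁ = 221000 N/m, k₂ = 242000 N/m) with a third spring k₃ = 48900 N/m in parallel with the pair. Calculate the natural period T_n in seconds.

0.0743 s

Series pair: k_s = k₁k₂/(k₁+k₂) = (221000)(242000)/(221000 + 242000) = 115500 N/m. In parallel with k₃: k_eq = 115500 + 48900 = 164400 N/m.
ω_n = √(k_eq/m) = √(164400/23.0) = √7148 = 84.55 rad/s.
T_n = 2π/ω_n = 6.283/84.55 = 0.07432 s.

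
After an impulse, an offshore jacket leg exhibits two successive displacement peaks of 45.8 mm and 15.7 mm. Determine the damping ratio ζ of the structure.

Logarithmic decrement δ = (1/n)·ln(x₀/x_n) = (1/1)·ln(45.8/15.7) = (1/1)·ln(2.917) = 1.071.
ζ = δ/√(4π² + δ²) = 1.071/√(39.48 + 1.15) = 1.071/6.374 = 0.1680.

0.168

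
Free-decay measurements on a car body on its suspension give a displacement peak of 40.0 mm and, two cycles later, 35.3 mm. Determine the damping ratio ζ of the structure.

Logarithmic decrement δ = (1/n)·ln(x₀/x_n) = (1/2)·ln(40.0/35.3) = (1/2)·ln(1.133) = 0.06250.
ζ = δ/√(4π² + δ²) = 0.06250/√(39.48 + 0.00391) = 0.06250/6.283 = 0.009946.

0.00995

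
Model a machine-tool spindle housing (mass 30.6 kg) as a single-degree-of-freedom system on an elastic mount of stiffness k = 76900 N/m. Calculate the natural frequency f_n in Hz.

ω_n = √(k/m) = √(76900/30.6) = √2513 = 50.13 rad/s.
f_n = ω_n/(2π) = 50.13/6.283 = 7.979 Hz.

7.98 Hz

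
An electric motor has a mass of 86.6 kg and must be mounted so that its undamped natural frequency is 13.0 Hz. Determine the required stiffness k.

ω_n = 2πf_n = 2π × 13.0 = 81.68 rad/s.
k = m·ω_n² = 86.6 × 81.68² = 86.6 × 6672 = 577800 N/m.

578000 N/m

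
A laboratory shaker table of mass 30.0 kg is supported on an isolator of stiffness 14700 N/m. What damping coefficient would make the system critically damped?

c_c = 2√(k·m) = 2√(14700 × 30.0) = 2 × 664.1 = 1328 N·s/m.

1330 N·s/m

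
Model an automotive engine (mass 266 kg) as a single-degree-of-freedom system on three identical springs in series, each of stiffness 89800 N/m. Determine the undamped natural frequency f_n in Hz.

Series springs: 1/k_eq = 3/89800, so k_eq = 89800/3 = 29930 N/m.
ω_n = √(k_eq/m) = √(29930/266) = √112.5 = 10.61 rad/s.
f_n = ω_n/(2π) = 10.61/6.283 = 1.688 Hz.

1.69 Hz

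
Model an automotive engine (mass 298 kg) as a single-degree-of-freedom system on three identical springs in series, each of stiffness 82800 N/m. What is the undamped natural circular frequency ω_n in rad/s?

9.62 rad/s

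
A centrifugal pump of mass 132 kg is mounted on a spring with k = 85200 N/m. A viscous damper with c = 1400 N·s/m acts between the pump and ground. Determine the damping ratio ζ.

ω_n = √(k/m) = √(85200/132) = 25.41 rad/s.
Critical damping c_c = 2√(k·m) = 2√(85200 × 132) = 6707 N·s/m, so ζ = c/c_c = 1400/6707 = 0.2087.

0.209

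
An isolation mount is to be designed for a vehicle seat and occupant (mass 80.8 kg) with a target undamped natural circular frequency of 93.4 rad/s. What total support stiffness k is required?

k = m·ω_n² = 80.8 × 93.40² = 80.8 × 8724 = 704900 N/m.

705000 N/m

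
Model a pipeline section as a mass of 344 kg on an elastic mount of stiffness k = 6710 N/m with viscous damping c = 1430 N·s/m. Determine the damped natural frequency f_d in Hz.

0.620 Hz

ω_n = √(k/m) = √(6710/344) = 4.417 rad/s.
Critical damping c_c = 2√(k·m) = 2√(6710 × 344) = 3039 N·s/m, so ζ = c/c_c = 1430/3039 = 0.4706.
ω_d = ω_n√(1 − ζ²) = 4.417 × √(1 − 0.221) = 3.897 rad/s.
f_d = ω_d/(2π) = 0.6202 Hz.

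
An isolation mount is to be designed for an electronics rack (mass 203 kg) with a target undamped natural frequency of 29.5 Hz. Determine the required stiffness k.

ω_n = 2πf_n = 2π × 29.5 = 185.4 rad/s.
k = m·ω_n² = 203 × 185.4² = 203 × 34360 = 6974000 N/m.

6970000 N/m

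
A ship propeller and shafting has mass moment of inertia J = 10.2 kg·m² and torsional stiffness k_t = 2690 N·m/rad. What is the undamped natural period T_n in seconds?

ω_n = √(k_t/J) = √(2690/10.2) = √263.7 = 16.24 rad/s.
T_n = 2π/ω_n = 6.283/16.24 = 0.3869 s.

0.387 s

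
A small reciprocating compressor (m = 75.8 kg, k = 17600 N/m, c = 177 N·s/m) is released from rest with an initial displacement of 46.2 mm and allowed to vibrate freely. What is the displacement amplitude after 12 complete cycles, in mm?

ζ = c/(2√(km)) = 177/(2√(17600 × 75.8)) = 177/2310 = 0.07662.
Logarithmic decrement δ = 2πζ/√(1 − ζ²) = 2π × 0.07662/√(1 − 0.00587) = 0.4828.
After n cycles, x_n/x₀ = e^(−nδ), so x_12 = 46.2 × e^(−12 × 0.4828) = 46.2 × 0.003045 = 0.1407 mm.

0.141 mm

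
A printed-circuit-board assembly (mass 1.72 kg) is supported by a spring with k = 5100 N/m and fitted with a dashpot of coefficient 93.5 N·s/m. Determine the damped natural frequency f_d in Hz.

ω_n = √(k/m) = √(5100/1.72) = 54.45 rad/s.
Critical damping c_c = 2√(k·m) = 2√(5100 × 1.72) = 187.3 N·s/m, so ζ = c/c_c = 93.5/187.3 = 0.4992.
ω_d = ω_n√(1 − ζ²) = 54.45 × √(1 − 0.249) = 47.18 rad/s.
f_d = ω_d/(2π) = 7.510 Hz.

7.51 Hz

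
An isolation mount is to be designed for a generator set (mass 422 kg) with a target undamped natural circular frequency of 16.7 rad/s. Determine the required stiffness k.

k = m·ω_n² = 422 × 16.70² = 422 × 278.9 = 117700 N/m.

118000 N/m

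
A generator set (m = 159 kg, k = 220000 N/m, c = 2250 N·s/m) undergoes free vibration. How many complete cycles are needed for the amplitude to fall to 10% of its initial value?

2 cycles

ζ = c/(2√(km)) = 2250/(2√(220000 × 159)) = 2250/11830 = 0.1902.
Logarithmic decrement δ = 2πζ/√(1 − ζ²) = 2π × 0.1902/√(1 − 0.0362) = 1.217.
x_n/x₀ = e^(−nδ) ≤ 0.1; take ln: n ≥ ln(1/0.1)/δ = 2.303/1.217 = 1.891.
So 2 complete cycles are required.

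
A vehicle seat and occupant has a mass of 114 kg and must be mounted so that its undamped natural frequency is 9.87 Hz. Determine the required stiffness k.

438000 N/m

ω_n = 2πf_n = 2π × 9.87 = 62.02 rad/s.
k = m·ω_n² = 114 × 62.02² = 114 × 3846 = 438400 N/m.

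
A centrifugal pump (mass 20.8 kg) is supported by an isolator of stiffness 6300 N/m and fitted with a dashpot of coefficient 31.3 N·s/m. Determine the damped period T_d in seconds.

0.361 s

ω_n = √(k/m) = √(6300/20.8) = 17.40 rad/s.
Critical damping c_c = 2√(k·m) = 2√(6300 × 20.8) = 724.0 N·s/m, so ζ = c/c_c = 31.3/724.0 = 0.04323.
ω_d = ω_n√(1 − ζ²) = 17.40 × √(1 − 0.00187) = 17.39 rad/s.
T_d = 2π/ω_d = 0.3614 s.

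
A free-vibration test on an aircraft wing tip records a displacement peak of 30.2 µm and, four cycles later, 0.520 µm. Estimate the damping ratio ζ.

0.160

Logarithmic decrement δ = (1/n)·ln(x₀/x_n) = (1/4)·ln(30.2/0.520) = (1/4)·ln(58.08) = 1.015.
ζ = δ/√(4π² + δ²) = 1.015/√(39.48 + 1.03) = 1.015/6.365 = 0.1595.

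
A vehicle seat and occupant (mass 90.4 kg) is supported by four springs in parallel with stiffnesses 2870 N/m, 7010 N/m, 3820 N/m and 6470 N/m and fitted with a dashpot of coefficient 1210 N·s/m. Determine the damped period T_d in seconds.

Parallel springs add: k_eq = 2870 + 7010 + 3820 + 6470 = 20170 N/m.
ω_n = √(k_eq/m) = √(20170/90.4) = 14.94 rad/s.
Critical damping c_c = 2√(k_eq·m) = 2√(20170 × 90.4) = 2701 N·s/m, so ζ = c/c_c = 1210/2701 = 0.4480.
ω_d = ω_n√(1 − ζ²) = 14.94 × √(1 − 0.201) = 13.35 rad/s.
T_d = 2π/ω_d = 0.4705 s.

0.471 s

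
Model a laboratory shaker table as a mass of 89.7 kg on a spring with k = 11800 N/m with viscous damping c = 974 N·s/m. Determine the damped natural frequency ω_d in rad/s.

10.1 rad/s

ω_n = √(k/m) = √(11800/89.7) = 11.47 rad/s.
Critical damping c_c = 2√(k·m) = 2√(11800 × 89.7) = 2058 N·s/m, so ζ = c/c_c = 974/2058 = 0.4734.
ω_d = ω_n√(1 − ζ²) = 11.47 × √(1 − 0.224) = 10.10 rad/s.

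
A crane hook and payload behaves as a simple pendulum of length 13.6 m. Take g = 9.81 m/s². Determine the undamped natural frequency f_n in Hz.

For a simple pendulum ω_n = √(g/L) = √(9.81/13.6) = √0.7213 = 0.8493 rad/s.
f_n = ω_n/(2π) = 0.8493/6.283 = 0.1352 Hz.

0.135 Hz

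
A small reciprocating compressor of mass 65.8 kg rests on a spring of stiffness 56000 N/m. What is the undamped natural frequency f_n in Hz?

4.64 Hz

ω_n = √(k/m) = √(56000/65.8) = √851.1 = 29.17 rad/s.
f_n = ω_n/(2π) = 29.17/6.283 = 4.643 Hz.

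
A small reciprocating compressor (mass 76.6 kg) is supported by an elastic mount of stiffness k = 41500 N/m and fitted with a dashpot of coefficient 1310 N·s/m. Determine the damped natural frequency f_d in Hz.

3.45 Hz

ω_n = √(k/m) = √(41500/76.6) = 23.28 rad/s.
Critical damping c_c = 2√(k·m) = 2√(41500 × 76.6) = 3566 N·s/m, so ζ = c/c_c = 1310/3566 = 0.3674.
ω_d = ω_n√(1 − ζ²) = 23.28 × √(1 − 0.135) = 21.65 rad/s.
f_d = ω_d/(2π) = 3.445 Hz.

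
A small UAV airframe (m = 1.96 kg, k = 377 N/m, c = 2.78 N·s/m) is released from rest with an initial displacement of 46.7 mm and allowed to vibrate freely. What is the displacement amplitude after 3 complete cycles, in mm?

17.8 mm

ζ = c/(2√(km)) = 2.78/(2√(377 × 1.96)) = 2.78/54.37 = 0.05113.
Logarithmic decrement δ = 2πζ/√(1 − ζ²) = 2π × 0.05113/√(1 − 0.00261) = 0.3217.
After n cycles, x_n/x₀ = e^(−nδ), so x_3 = 46.7 × e^(−3 × 0.3217) = 46.7 × 0.3809 = 17.79 mm.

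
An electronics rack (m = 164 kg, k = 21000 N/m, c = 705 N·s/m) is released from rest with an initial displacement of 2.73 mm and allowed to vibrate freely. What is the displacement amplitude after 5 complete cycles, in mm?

ζ = c/(2√(km)) = 705/(2√(21000 × 164)) = 705/3712 = 0.1899.
Logarithmic decrement δ = 2πζ/√(1 − ζ²) = 2π × 0.1899/√(1 − 0.0361) = 1.216.
After n cycles, x_n/x₀ = e^(−nδ), so x_5 = 2.73 × e^(−5 × 1.216) = 2.73 × 0.002293 = 0.006260 mm.

0.00626 mm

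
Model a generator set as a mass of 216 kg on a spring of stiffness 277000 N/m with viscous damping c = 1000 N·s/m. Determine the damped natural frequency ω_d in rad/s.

ω_n = √(k/m) = √(277000/216) = 35.81 rad/s.
Critical damping c_c = 2√(k·m) = 2√(277000 × 216) = 15470 N·s/m, so ζ = c/c_c = 1000/15470 = 0.06464.
ω_d = ω_n√(1 − ζ²) = 35.81 × √(1 − 0.00418) = 35.74 rad/s.

35.7 rad/s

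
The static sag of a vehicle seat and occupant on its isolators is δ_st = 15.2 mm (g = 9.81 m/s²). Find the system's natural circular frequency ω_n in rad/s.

25.4 rad/s

ω_n = √(g/δ_st) = √(9.81/0.0152) = √645.4 = 25.40 rad/s.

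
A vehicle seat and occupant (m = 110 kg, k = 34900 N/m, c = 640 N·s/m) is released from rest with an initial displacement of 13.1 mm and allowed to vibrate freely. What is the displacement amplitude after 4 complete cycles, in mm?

ζ = c/(2√(km)) = 640/(2√(34900 × 110)) = 640/3919 = 0.1633.
Logarithmic decrement δ = 2πζ/√(1 − ζ²) = 2π × 0.1633/√(1 − 0.0267) = 1.040.
After n cycles, x_n/x₀ = e^(−nδ), so x_4 = 13.1 × e^(−4 × 1.040) = 13.1 × 0.01560 = 0.2043 mm.

0.204 mm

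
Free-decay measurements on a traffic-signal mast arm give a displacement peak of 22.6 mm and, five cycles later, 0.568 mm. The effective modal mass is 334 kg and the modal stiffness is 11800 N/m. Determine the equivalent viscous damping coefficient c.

Logarithmic decrement δ = (1/n)·ln(x₀/x_n) = (1/5)·ln(22.6/0.568) = (1/5)·ln(39.79) = 0.7367.
ζ = δ/√(4π² + δ²) = 0.7367/√(39.48 + 0.543) = 0.7367/6.326 = 0.1165.
c = ζ · 2√(km) = 0.1165 × 2√(11800 × 334) = 0.1165 × 3970 = 462.4 N·s/m.

462 N·s/m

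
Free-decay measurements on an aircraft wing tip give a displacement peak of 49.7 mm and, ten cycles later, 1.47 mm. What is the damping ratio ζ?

Logarithmic decrement δ = (1/n)·ln(x₀/x_n) = (1/10)·ln(49.7/1.47) = (1/10)·ln(33.81) = 0.3521.
ζ = δ/√(4π² + δ²) = 0.3521/√(39.48 + 0.124) = 0.3521/6.293 = 0.05595.

0.0559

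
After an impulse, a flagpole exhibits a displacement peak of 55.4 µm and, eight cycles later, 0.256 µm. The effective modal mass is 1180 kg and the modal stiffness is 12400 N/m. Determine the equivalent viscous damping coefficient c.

Logarithmic decrement δ = (1/n)·ln(x₀/x_n) = (1/8)·ln(55.4/0.256) = (1/8)·ln(216.4) = 0.6721.
ζ = δ/√(4π² + δ²) = 0.6721/√(39.48 + 0.452) = 0.6721/6.319 = 0.1064.
c = ζ · 2√(km) = 0.1064 × 2√(12400 × 1180) = 0.1064 × 7650 = 813.8 N·s/m.

814 N·s/m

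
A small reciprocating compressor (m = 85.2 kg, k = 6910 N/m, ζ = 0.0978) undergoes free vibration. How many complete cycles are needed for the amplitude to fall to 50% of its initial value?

Logarithmic decrement δ = 2πζ/√(1 − ζ²) = 2π × 0.09780/√(1 − 0.00956) = 0.6175.
x_n/x₀ = e^(−nδ) ≤ 0.5; take ln: n ≥ ln(1/0.5)/δ = 0.6931/0.6175 = 1.123.
So 2 complete cycles are required.

2 cycles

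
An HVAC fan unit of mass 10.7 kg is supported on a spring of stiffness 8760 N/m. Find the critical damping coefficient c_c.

c_c = 2√(k·m) = 2√(8760 × 10.7) = 2 × 306.2 = 612.3 N·s/m.

612 N·s/m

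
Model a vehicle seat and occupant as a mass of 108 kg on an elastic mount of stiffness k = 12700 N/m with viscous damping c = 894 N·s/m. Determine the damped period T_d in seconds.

0.627 s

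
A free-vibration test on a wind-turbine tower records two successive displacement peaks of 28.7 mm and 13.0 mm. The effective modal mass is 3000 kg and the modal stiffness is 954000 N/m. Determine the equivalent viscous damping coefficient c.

13400 N·s/m

Logarithmic decrement δ = (1/n)·ln(x₀/x_n) = (1/1)·ln(28.7/13.0) = (1/1)·ln(2.208) = 0.7919.
ζ = δ/√(4π² + δ²) = 0.7919/√(39.48 + 0.627) = 0.7919/6.333 = 0.1251.
c = ζ · 2√(km) = 0.1251 × 2√(954000 × 3000) = 0.1251 × 107000 = 13380 N·s/m.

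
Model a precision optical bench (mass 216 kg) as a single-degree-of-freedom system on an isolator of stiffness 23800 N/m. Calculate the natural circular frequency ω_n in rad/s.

10.5 rad/s

ω_n = √(k/m) = √(23800/216) = √110.2 = 10.50 rad/s.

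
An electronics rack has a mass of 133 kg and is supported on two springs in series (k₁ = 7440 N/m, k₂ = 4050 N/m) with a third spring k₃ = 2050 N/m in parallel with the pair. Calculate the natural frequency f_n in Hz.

0.943 Hz

Series pair: k_s = k₁k₂/(k₁+k₂) = (7440)(4050)/(7440 + 4050) = 2622 N/m. In parallel with k₃: k_eq = 2622 + 2050 = 4672 N/m.
ω_n = √(k_eq/m) = √(4672/133) = √35.13 = 5.927 rad/s.
f_n = ω_n/(2π) = 5.927/6.283 = 0.9433 Hz.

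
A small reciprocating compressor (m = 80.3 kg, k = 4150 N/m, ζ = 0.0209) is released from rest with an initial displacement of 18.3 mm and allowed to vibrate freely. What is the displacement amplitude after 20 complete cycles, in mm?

1.32 mm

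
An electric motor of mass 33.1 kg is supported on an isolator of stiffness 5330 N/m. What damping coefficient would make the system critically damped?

840 N·s/m

c_c = 2√(k·m) = 2√(5330 × 33.1) = 2 × 420.0 = 840.1 N·s/m.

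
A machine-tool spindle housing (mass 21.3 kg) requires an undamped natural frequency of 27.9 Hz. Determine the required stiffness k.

655000 N/m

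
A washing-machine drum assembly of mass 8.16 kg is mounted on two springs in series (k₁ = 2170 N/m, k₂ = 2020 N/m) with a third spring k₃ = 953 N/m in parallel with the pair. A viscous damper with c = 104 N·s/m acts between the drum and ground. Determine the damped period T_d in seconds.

Series pair: k_s = k₁k₂/(k₁+k₂) = (2170)(2020)/(2170 + 2020) = 1046 N/m. In parallel with k₃: k_eq = 1046 + 953 = 1999 N/m.
ω_n = √(k_eq/m) = √(1999/8.16) = 15.65 rad/s.
Critical damping c_c = 2√(k_eq·m) = 2√(1999 × 8.16) = 255.4 N·s/m, so ζ = c/c_c = 104/255.4 = 0.4071.
ω_d = ω_n√(1 − ζ²) = 15.65 × √(1 − 0.166) = 14.30 rad/s.
T_d = 2π/ω_d = 0.4395 s.

0.439 s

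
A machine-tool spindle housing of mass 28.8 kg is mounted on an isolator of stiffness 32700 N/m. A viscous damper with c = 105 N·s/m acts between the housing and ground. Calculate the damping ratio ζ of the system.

0.0541

ω_n = √(k/m) = √(32700/28.8) = 33.70 rad/s.
Critical damping c_c = 2√(k·m) = 2√(32700 × 28.8) = 1941 N·s/m, so ζ = c/c_c = 105/1941 = 0.05410.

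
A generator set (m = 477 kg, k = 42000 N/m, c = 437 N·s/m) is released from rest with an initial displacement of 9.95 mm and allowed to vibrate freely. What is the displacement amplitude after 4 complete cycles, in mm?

ζ = c/(2√(km)) = 437/(2√(42000 × 477)) = 437/8952 = 0.04882.
Logarithmic decrement δ = 2πζ/√(1 − ζ²) = 2π × 0.04882/√(1 − 0.00238) = 0.3071.
After n cycles, x_n/x₀ = e^(−nδ), so x_4 = 9.95 × e^(−4 × 0.3071) = 9.95 × 0.2928 = 2.913 mm.

2.91 mm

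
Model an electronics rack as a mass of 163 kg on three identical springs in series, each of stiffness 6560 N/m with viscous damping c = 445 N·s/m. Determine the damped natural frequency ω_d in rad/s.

Series springs: 1/k_eq = 3/6560, so k_eq = 6560/3 = 2187 N/m.
ω_n = √(k_eq/m) = √(2187/163) = 3.663 rad/s.
Critical damping c_c = 2√(k_eq·m) = 2√(2187 × 163) = 1194 N·s/m, so ζ = c/c_c = 445/1194 = 0.3727.
ω_d = ω_n√(1 − ζ²) = 3.663 × √(1 − 0.139) = 3.399 rad/s.

3.40 rad/s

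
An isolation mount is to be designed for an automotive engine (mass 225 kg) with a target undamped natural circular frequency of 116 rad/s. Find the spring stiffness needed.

3030000 N/m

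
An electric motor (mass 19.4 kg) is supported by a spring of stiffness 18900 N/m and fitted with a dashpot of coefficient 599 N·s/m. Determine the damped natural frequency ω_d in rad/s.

27.1 rad/s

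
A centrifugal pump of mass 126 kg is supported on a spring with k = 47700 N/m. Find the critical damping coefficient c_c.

4900 N·s/m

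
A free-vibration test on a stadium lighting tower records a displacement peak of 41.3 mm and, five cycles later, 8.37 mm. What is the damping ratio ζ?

0.0507

Logarithmic decrement δ = (1/n)·ln(x₀/x_n) = (1/5)·ln(41.3/8.37) = (1/5)·ln(4.934) = 0.3192.
ζ = δ/√(4π² + δ²) = 0.3192/√(39.48 + 0.102) = 0.3192/6.291 = 0.05074.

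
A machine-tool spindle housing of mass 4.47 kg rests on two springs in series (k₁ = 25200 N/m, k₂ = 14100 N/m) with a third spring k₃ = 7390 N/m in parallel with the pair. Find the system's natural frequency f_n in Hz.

Series pair: k_s = k₁k₂/(k₁+k₂) = (25200)(14100)/(25200 + 14100) = 9041 N/m. In parallel with k₃: k_eq = 9041 + 7390 = 16430 N/m.
ω_n = √(k_eq/m) = √(16430/4.47) = √3676 = 60.63 rad/s.
f_n = ω_n/(2π) = 60.63/6.283 = 9.649 Hz.

9.65 Hz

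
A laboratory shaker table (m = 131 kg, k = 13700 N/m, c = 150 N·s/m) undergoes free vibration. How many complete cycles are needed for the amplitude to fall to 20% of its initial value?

5 cycles

ζ = c/(2√(km)) = 150/(2√(13700 × 131)) = 150/2679 = 0.05598.
Logarithmic decrement δ = 2πζ/√(1 − ζ²) = 2π × 0.05598/√(1 − 0.00313) = 0.3523.
x_n/x₀ = e^(−nδ) ≤ 0.2; take ln: n ≥ ln(1/0.2)/δ = 1.609/0.3523 = 4.568.
So 5 complete cycles are required.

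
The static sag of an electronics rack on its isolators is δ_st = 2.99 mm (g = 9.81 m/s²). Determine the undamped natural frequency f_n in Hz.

9.12 Hz

ω_n = √(g/δ_st) = √(9.81/0.00299) = √3281 = 57.28 rad/s.
f_n = ω_n/(2π) = 57.28/6.283 = 9.116 Hz.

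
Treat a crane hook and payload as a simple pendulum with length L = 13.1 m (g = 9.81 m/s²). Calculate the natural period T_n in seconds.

For a simple pendulum ω_n = √(g/L) = √(9.81/13.1) = √0.7489 = 0.8654 rad/s.
T_n = 2π/ω_n = 6.283/0.8654 = 7.261 s.

7.26 s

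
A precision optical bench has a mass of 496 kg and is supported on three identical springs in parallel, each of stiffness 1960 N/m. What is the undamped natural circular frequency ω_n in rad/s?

3.44 rad/s

Parallel springs add: k_eq = 3 × 1960 = 5880 N/m.
ω_n = √(k_eq/m) = √(5880/496) = √11.85 = 3.443 rad/s.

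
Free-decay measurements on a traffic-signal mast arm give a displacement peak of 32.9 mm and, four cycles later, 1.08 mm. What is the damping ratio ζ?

Logarithmic decrement δ = (1/n)·ln(x₀/x_n) = (1/4)·ln(32.9/1.08) = (1/4)·ln(30.46) = 0.8541.
ζ = δ/√(4π² + δ²) = 0.8541/√(39.48 + 0.730) = 0.8541/6.341 = 0.1347.

0.135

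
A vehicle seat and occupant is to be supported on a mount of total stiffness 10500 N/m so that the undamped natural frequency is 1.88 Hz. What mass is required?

ω_n = 2πf_n = 2π × 1.88 = 11.81 rad/s.
m = k/ω_n² = 10500/11.81² = 10500/139.5 = 75.25 kg.

75.3 kg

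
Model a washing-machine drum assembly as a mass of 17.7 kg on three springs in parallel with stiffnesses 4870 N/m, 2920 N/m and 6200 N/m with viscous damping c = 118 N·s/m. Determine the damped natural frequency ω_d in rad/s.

Parallel springs add: k_eq = 4870 + 2920 + 6200 = 13990 N/m.
ω_n = √(k_eq/m) = √(13990/17.7) = 28.11 rad/s.
Critical damping c_c = 2√(k_eq·m) = 2√(13990 × 17.7) = 995.2 N·s/m, so ζ = c/c_c = 118/995.2 = 0.1186.
ω_d = ω_n√(1 − ζ²) = 28.11 × √(1 − 0.0141) = 27.92 rad/s.

27.9 rad/s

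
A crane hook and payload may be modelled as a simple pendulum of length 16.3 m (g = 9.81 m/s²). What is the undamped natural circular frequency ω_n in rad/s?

For a simple pendulum ω_n = √(g/L) = √(9.81/16.3) = √0.6018 = 0.7758 rad/s.

0.776 rad/s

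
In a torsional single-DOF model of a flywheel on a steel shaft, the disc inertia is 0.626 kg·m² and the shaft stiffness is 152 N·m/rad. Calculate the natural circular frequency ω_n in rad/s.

15.6 rad/s

ω_n = √(k_t/J) = √(152/0.626) = √242.8 = 15.58 rad/s.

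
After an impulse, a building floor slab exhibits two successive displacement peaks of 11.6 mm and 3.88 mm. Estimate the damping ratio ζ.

Logarithmic decrement δ = (1/n)·ln(x₀/x_n) = (1/1)·ln(11.6/3.88) = (1/1)·ln(2.990) = 1.095.
ζ = δ/√(4π² + δ²) = 1.095/√(39.48 + 1.20) = 1.095/6.378 = 0.1717.

0.172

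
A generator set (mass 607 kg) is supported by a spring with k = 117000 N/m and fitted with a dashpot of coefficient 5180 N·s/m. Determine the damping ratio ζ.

0.307

ω_n = √(k/m) = √(117000/607) = 13.88 rad/s.
Critical damping c_c = 2√(k·m) = 2√(117000 × 607) = 16850 N·s/m, so ζ = c/c_c = 5180/16850 = 0.3073.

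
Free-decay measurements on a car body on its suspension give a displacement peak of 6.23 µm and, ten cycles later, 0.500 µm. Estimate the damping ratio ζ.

0.0401

Logarithmic decrement δ = (1/n)·ln(x₀/x_n) = (1/10)·ln(6.23/0.500) = (1/10)·ln(12.46) = 0.2523.
ζ = δ/√(4π² + δ²) = 0.2523/√(39.48 + 0.0636) = 0.2523/6.288 = 0.04011.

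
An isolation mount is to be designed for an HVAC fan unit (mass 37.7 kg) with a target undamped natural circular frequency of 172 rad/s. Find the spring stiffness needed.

1120000 N/m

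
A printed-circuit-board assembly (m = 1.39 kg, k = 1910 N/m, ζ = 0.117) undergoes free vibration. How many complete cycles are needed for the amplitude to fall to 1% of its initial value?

7 cycles

Logarithmic decrement δ = 2πζ/√(1 − ζ²) = 2π × 0.1170/√(1 − 0.0137) = 0.7402.
x_n/x₀ = e^(−nδ) ≤ 0.01; take ln: n ≥ ln(1/0.01)/δ = 4.605/0.7402 = 6.221.
So 7 complete cycles are required.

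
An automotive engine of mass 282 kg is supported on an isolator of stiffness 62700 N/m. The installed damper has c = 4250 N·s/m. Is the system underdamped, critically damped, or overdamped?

underdamped

c_c = 2√(k·m) = 8410 N·s/m; ζ = c/c_c = 4250/8410 = 0.505.
Since ζ < 1 the system is underdamped.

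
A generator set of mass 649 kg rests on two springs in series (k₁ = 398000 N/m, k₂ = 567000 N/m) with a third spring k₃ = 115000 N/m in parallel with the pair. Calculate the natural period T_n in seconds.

0.271 s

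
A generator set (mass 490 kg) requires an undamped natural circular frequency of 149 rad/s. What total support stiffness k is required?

10900000 N/m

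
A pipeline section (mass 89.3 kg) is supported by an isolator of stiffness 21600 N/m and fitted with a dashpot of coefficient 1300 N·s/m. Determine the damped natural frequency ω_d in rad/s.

ω_n = √(k/m) = √(21600/89.3) = 15.55 rad/s.
Critical damping c_c = 2√(k·m) = 2√(21600 × 89.3) = 2778 N·s/m, so ζ = c/c_c = 1300/2778 = 0.4680.
ω_d = ω_n√(1 − ζ²) = 15.55 × √(1 − 0.219) = 13.74 rad/s.

13.7 rad/s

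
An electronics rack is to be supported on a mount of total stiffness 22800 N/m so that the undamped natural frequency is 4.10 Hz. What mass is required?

ω_n = 2πf_n = 2π × 4.10 = 25.76 rad/s.
m = k/ω_n² = 22800/25.76² = 22800/663.6 = 34.36 kg.

34.4 kg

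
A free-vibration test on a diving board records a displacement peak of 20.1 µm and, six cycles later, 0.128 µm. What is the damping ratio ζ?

Logarithmic decrement δ = (1/n)·ln(x₀/x_n) = (1/6)·ln(20.1/0.128) = (1/6)·ln(157.0) = 0.8427.
ζ = δ/√(4π² + δ²) = 0.8427/√(39.48 + 0.710) = 0.8427/6.339 = 0.1329.

0.133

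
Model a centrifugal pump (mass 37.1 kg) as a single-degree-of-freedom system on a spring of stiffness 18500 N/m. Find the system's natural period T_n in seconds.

0.281 s

ω_n = √(k/m) = √(18500/37.1) = √498.7 = 22.33 rad/s.
T_n = 2π/ω_n = 6.283/22.33 = 0.2814 s.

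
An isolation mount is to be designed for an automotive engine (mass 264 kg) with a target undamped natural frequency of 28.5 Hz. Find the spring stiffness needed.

8470000 N/m

ω_n = 2πf_n = 2π × 28.5 = 179.1 rad/s.
k = m·ω_n² = 264 × 179.1² = 264 × 32070 = 8466000 N/m.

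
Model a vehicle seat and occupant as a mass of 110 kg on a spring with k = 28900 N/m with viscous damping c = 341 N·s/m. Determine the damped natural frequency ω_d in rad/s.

ω_n = √(k/m) = √(28900/110) = 16.21 rad/s.
Critical damping c_c = 2√(k·m) = 2√(28900 × 110) = 3566 N·s/m, so ζ = c/c_c = 341/3566 = 0.09563.
ω_d = ω_n√(1 − ζ²) = 16.21 × √(1 − 0.00914) = 16.13 rad/s.

16.1 rad/s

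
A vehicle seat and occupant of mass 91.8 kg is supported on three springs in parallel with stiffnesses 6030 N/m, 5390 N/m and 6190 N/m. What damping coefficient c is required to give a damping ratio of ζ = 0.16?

Parallel springs add: k_eq = 6030 + 5390 + 6190 = 17610 N/m.
c_c = 2√(k_eq·m) = 2√(17610 × 91.8) = 2543 N·s/m.
c = ζ·c_c = 0.16 × 2543 = 406.9 N·s/m.

407 N·s/m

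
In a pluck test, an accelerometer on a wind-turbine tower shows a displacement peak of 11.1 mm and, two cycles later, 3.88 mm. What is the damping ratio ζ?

0.0834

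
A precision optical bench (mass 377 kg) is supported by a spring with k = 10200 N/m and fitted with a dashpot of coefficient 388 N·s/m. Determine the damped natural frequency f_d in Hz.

0.824 Hz

ω_n = √(k/m) = √(10200/377) = 5.202 rad/s.
Critical damping c_c = 2√(k·m) = 2√(10200 × 377) = 3922 N·s/m, so ζ = c/c_c = 388/3922 = 0.09893.
ω_d = ω_n√(1 − ζ²) = 5.202 × √(1 − 0.00979) = 5.176 rad/s.
f_d = ω_d/(2π) = 0.8238 Hz.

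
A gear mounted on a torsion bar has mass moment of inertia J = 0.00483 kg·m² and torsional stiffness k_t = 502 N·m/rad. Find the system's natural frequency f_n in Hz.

ω_n = √(k_t/J) = √(502/0.00483) = √103900 = 322.4 rad/s.
f_n = ω_n/(2π) = 322.4/6.283 = 51.31 Hz.

51.3 Hz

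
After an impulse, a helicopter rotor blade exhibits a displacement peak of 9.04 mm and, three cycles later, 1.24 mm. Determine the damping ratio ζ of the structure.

0.105

Logarithmic decrement δ = (1/n)·ln(x₀/x_n) = (1/3)·ln(9.04/1.24) = (1/3)·ln(7.290) = 0.6622.
ζ = δ/√(4π² + δ²) = 0.6622/√(39.48 + 0.438) = 0.6622/6.318 = 0.1048.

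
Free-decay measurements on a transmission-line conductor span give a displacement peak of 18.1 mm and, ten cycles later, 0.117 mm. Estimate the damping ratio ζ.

Logarithmic decrement δ = (1/n)·ln(x₀/x_n) = (1/10)·ln(18.1/0.117) = (1/10)·ln(154.7) = 0.5041.
ζ = δ/√(4π² + δ²) = 0.5041/√(39.48 + 0.254) = 0.5041/6.303 = 0.07998.

0.0800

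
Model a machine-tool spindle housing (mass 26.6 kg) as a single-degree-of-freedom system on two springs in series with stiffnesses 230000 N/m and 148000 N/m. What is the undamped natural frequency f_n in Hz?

9.26 Hz

Series springs: 1/k_eq = 1/230000 + 1/148000 = 1.110×10^-5, so k_eq = 90050 N/m.
ω_n = √(k_eq/m) = √(90050/26.6) = √3385 = 58.18 rad/s.
f_n = ω_n/(2π) = 58.18/6.283 = 9.260 Hz.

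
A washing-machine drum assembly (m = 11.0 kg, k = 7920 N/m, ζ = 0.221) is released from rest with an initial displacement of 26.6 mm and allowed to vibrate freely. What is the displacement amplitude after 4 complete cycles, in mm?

Logarithmic decrement δ = 2πζ/√(1 − ζ²) = 2π × 0.2210/√(1 − 0.0488) = 1.424.
After n cycles, x_n/x₀ = e^(−nδ), so x_4 = 26.6 × e^(−4 × 1.424) = 26.6 × 0.003362 = 0.08943 mm.

0.0894 mm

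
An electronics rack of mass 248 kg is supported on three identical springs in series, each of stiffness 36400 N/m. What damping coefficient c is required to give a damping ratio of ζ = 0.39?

1350 N·s/m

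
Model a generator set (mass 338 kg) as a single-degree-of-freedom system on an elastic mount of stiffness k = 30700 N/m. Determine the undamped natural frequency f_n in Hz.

ω_n = √(k/m) = √(30700/338) = √90.83 = 9.530 rad/s.
f_n = ω_n/(2π) = 9.530/6.283 = 1.517 Hz.

1.52 Hz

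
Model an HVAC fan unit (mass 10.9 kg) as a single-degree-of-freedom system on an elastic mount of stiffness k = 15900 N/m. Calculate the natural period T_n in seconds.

0.165 s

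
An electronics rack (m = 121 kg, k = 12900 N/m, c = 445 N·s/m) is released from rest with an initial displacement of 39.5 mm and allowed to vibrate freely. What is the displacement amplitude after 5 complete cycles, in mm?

ζ = c/(2√(km)) = 445/(2√(12900 × 121)) = 445/2499 = 0.1781.
Logarithmic decrement δ = 2πζ/√(1 − ζ²) = 2π × 0.1781/√(1 − 0.0317) = 1.137.
After n cycles, x_n/x₀ = e^(−nδ), so x_5 = 39.5 × e^(−5 × 1.137) = 39.5 × 0.003394 = 0.1341 mm.

0.134 mm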